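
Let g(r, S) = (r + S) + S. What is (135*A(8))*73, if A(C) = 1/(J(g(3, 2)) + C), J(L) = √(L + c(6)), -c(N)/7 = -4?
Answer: 78840/29 - 9855*√35/29 ≈ 708.17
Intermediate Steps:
g(r, S) = r + 2*S (g(r, S) = (S + r) + S = r + 2*S)
c(N) = 28 (c(N) = -7*(-4) = 28)
J(L) = √(28 + L) (J(L) = √(L + 28) = √(28 + L))
A(C) = 1/(C + √35) (A(C) = 1/(√(28 + (3 + 2*2)) + C) = 1/(√(28 + (3 + 4)) + C) = 1/(√(28 + 7) + C) = 1/(√35 + C) = 1/(C + √35))
(135*A(8))*73 = (135/(8 + √35))*73 = 9855/(8 + √35)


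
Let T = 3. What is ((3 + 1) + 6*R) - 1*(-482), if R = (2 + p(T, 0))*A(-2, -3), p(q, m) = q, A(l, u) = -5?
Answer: 336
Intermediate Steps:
R = -25 (R = (2 + 3)*(-5) = 5*(-5) = -25)
((3 + 1) + 6*R) - 1*(-482) = ((3 + 1) + 6*(-25)) - 1*(-482) = (4 - 150) + 482 = -146 + 482 = 336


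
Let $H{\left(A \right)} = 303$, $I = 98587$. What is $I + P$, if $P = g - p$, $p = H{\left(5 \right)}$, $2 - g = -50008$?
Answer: $148294$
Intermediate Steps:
$g = 50010$ ($g = 2 - -50008 = 2 + 50008 = 50010$)
$p = 303$
$P = 49707$ ($P = 50010 - 303 = 49707$)
$I + P = 98587 + 49707 = 148294$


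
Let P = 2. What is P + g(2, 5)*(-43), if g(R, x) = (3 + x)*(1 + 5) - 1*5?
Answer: -1847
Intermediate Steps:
g(R, x) = 13 + 6*x (g(R, x) = (3 + x)*6 - 5 = (18 + 6*x) - 5 = 13 + 6*x)
P + g(2, 5)*(-43) = 2 + (13 + 6*5)*(-43) = 2 + (13 + 30)*(-43) = 2 + 43*(-43) = 2 - 1849 = -1847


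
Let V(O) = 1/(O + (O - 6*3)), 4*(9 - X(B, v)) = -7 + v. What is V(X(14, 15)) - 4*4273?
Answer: -68369/4 ≈ -17092.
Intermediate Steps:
X(B, v) = 43/4 - v/4 (X(B, v) = 9 - (-7 + v)/4 = 9 + (7/4 - v/4) = 43/4 - v/4)
V(O) = 1/(-18 + 2*O) (V(O) = 1/(O + (O - 18)) = 1/(O + (-18 + O)) = 1/(-18 + 2*O))
V(X(14, 15)) - 4*4273 = 1/(2*(-9 + (43/4 - ¼*15))) - 4*4273 = 1/(2*(-9 + (43/4 - 15/4))) - 1*17092 = 1/(2*(-9 + 7)) - 17092 = (½)/(-2) - 17092 = (½)*(-½) - 17092 = -¼ - 17092 = -68369/4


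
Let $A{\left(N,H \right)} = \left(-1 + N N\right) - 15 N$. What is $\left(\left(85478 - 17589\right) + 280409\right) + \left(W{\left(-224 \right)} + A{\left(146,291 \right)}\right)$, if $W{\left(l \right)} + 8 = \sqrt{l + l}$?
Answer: $367415 + 8 i \sqrt{7} \approx 3.6742 \cdot 10^{5} + 21.166 i$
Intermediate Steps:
$A{\left(N,H \right)} = -1 + N^{2} - 15 N$ ($A{\left(N,H \right)} = \left(-1 + N^{2}\right) - 15 N = -1 + N^{2} - 15 N$)
$W{\left(l \right)} = -8 + \sqrt{2} \sqrt{l}$ ($W{\left(l \right)} = -8 + \sqrt{l + l} = -8 + \sqrt{2 l} = -8 + \sqrt{2} \sqrt{l}$)
$\left(\left(85478 - 17589\right) + 280409\right) + \left(W{\left(-224 \right)} + A{\left(146,291 \right)}\right) = \left(\left(85478 - 17589\right) + 280409\right) - \left(-19117 - \sqrt{2} \sqrt{-224}\right) = \left(\left(85478 - 17589\right) + 280409\right) - \left(-19117 - \sqrt{2} \cdot 4 i \sqrt{14}\right) = \left(67889 + 280409\right) + \left(\left(-8 + 8 i \sqrt{7}\right) + 19125\right) = 348298 + \left(19117 + 8 i \sqrt{7}\right) = 367415 + 8 i \sqrt{7}$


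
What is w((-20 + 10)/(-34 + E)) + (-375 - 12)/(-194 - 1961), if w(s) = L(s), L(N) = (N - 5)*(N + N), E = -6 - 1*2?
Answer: -1984333/950355 ≈ -2.0880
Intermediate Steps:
E = -8 (E = -6 - 2 = -8)
L(N) = 2*N*(-5 + N) (L(N) = (-5 + N)*(2*N) = 2*N*(-5 + N))
w(s) = 2*s*(-5 + s)
w((-20 + 10)/(-34 + E)) + (-375 - 12)/(-194 - 1961) = 2*((-20 + 10)/(-34 - 8))*(-5 + (-20 + 10)/(-34 - 8)) + (-375 - 12)/(-194 - 1961) = 2*(-10/(-42))*(-5 - 10/(-42)) - 387/(-2155) = 2*(-10*(-1/42))*(-5 - 10*(-1/42)) - 387*(-1/2155) = 2*(5/21)*(-5 + 5/21) + 387/2155 = 2*(5/21)*(-100/21) + 387/2155 = -1000/441 + 387/2155 = -1984333/950355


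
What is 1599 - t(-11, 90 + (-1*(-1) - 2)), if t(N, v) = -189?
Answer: 1788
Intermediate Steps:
1599 - t(-11, 90 + (-1*(-1) - 2)) = 1599 - 1*(-189) = 1599 + 189 = 1788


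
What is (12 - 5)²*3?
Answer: 147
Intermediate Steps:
(12 - 5)²*3 = 7²*3 = 49*3 = 147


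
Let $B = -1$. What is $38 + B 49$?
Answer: $-11$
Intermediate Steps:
$38 + B 49 = 38 - 49 = -11$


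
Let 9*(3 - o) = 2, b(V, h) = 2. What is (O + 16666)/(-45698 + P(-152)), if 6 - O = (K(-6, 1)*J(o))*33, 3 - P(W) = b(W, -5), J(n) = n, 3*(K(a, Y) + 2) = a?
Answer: -51116/137091 ≈ -0.37286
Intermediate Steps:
o = 25/9 (o = 3 - ⅑*2 = 3 - 2/9 = 25/9 ≈ 2.7778)
K(a, Y) = -2 + a/3
P(W) = 1 (P(W) = 3 - 1*2 = 3 - 2 = 1)
O = 1118/3 (O = 6 - (-2 + (⅓)*(-6))*(25/9)*33 = 6 - (-2 - 2)*(25/9)*33 = 6 - (-4*25/9)*33 = 6 - (-100)*33/9 = 6 - 1*(-1100/3) = 6 + 1100/3 = 1118/3 ≈ 372.67)
(O + 16666)/(-45698 + P(-152)) = (1118/3 + 16666)/(-45698 + 1) = (51116/3)/(-45697) = (51116/3)*(-1/45697) = -51116/137091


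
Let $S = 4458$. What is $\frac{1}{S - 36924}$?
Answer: $- \frac{1}{32466} \approx -3.0801 \cdot 10^{-5}$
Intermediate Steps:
$\frac{1}{S - 36924} = \frac{1}{4458 - 36924} = \frac{1}{-32466} = - \frac{1}{32466}$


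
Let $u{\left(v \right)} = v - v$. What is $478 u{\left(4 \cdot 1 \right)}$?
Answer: $0$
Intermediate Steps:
$u{\left(v \right)} = 0$
$478 u{\left(4 \cdot 1 \right)} = 478 \cdot 0 = 0$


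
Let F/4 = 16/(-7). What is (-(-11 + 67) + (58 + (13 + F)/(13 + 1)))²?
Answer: 49729/9604 ≈ 5.1779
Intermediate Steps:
F = -64/7 (F = 4*(16/(-7)) = 4*(16*(-⅐)) = 4*(-16/7) = -64/7 ≈ -9.1429)
(-(-11 + 67) + (58 + (13 + F)/(13 + 1)))² = (-(-11 + 67) + (58 + (13 - 64/7)/(13 + 1)))² = (-1*56 + (58 + (27/7)/14))² = (-56 + (58 + (27/7)*(1/14)))² = (-56 + (58 + 27/98))² = (-56 + 5711/98)² = (223/98)² = 49729/9604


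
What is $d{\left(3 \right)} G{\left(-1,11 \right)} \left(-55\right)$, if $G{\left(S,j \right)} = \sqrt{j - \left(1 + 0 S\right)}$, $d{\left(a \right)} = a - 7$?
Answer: $220 \sqrt{10} \approx 695.7$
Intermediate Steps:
$d{\left(a \right)} = -7 + a$
$G{\left(S,j \right)} = \sqrt{-1 + j}$ ($G{\left(S,j \right)} = \sqrt{j + \left(-1 + 0\right)} = \sqrt{j - 1} = \sqrt{-1 + j}$)
$d{\left(3 \right)} G{\left(-1,11 \right)} \left(-55\right) = \left(-7 + 3\right) \sqrt{-1 + 11} \left(-55\right) = - 4 \sqrt{10} \left(-55\right) = 220 \sqrt{10}$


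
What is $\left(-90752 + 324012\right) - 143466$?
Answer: $89794$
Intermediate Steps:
$\left(-90752 + 324012\right) - 143466 = 233260 - 143466 = 89794$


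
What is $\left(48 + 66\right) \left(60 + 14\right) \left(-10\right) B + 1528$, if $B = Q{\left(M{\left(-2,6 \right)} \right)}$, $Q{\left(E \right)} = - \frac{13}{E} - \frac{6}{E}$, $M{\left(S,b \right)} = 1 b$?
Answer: $268668$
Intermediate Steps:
$M{\left(S,b \right)} = b$
$Q{\left(E \right)} = - \frac{19}{E}$
$B = - \frac{19}{6} \approx -3.1667$
$\left(48 + 66\right) \left(60 + 14\right) \left(-10\right) B + 1528 = \left(48 + 66\right) \left(60 + 14\right) \left(-10\right) \left(- \frac{19}{6}\right) + 1528 = 114 \cdot 74 \left(-10\right) \left(- \frac{19}{6}\right) + 1528 = 8436 \left(-10\right) \left(- \frac{19}{6}\right) + 1528 = \left(-84360\right) \left(- \frac{19}{6}\right) + 1528 = 267140 + 1528 = 268668$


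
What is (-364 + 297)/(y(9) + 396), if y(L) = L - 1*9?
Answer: -67/396 ≈ -0.16919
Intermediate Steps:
y(L) = -9 + L (y(L) = L - 9 = -9 + L)
(-364 + 297)/(y(9) + 396) = (-364 + 297)/((-9 + 9) + 396) = -67/(0 + 396) = -67/396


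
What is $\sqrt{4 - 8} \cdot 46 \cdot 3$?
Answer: $276 i \approx 276.0 i$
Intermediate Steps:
$\sqrt{4 - 8} \cdot 46 \cdot 3 = \sqrt{-4} \cdot 46 \cdot 3 = 2 i 46 \cdot 3 = 92 i 3 = 276 i$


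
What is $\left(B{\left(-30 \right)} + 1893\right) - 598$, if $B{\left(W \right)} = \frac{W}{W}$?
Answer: $1296$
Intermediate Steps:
$B{\left(W \right)} = 1$
$\left(B{\left(-30 \right)} + 1893\right) - 598 = \left(1 + 1893\right) - 598 = 1894 - 598 = 1296$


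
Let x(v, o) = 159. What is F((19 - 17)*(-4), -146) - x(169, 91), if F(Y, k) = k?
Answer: -305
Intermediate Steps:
F((19 - 17)*(-4), -146) - x(169, 91) = -146 - 1*159 = -146 - 159 = -305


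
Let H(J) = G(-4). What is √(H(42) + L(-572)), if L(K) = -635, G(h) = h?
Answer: 3*I*√71 ≈ 25.278*I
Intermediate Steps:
H(J) = -4
√(H(42) + L(-572)) = √(-4 - 635) = √(-639) = 3*I*√71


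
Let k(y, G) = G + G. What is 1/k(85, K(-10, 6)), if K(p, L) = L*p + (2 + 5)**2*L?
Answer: 1/468 ≈ 0.0021368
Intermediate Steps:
K(p, L) = 49*L + L*p (K(p, L) = L*p + 7**2*L = L*p + 49*L = 49*L + L*p)
k(y, G) = 2*G
1/k(85, K(-10, 6)) = 1/(2*(6*(49 - 10))) = 1/(2*(6*39)) = 1/(2*234) = 1/468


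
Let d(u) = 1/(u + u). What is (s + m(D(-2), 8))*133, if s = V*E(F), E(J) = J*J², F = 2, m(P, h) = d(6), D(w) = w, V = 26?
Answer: 332101/12 ≈ 27675.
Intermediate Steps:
d(u) = 1/(2*u)
m(P, h) = 1/12 (m(P, h) = (½)/6 = (½)*(⅙) = 1/12)
E(J) = J³
s = 208 (s = 26*2³ = 26*8 = 208)
(s + m(D(-2), 8))*133 = (208 + 1/12)*133 = (2497/12)*133 = 332101/12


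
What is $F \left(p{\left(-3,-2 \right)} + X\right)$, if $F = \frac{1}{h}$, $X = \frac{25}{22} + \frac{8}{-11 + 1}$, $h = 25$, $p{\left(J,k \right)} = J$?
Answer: $- \frac{293}{2750} \approx -0.10655$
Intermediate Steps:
$X = \frac{37}{110}$ ($X = 25 \cdot \frac{1}{22} + \frac{8}{-10} = \frac{25}{22} + 8 \left(- \frac{1}{10}\right) = \frac{25}{22} - \frac{4}{5} = \frac{37}{110} \approx 0.33636$)
$F = \frac{1}{25} \approx 0.04$
$F \left(p{\left(-3,-2 \right)} + X\right) = \frac{-3 + \frac{37}{110}}{25} = \frac{1}{25} \left(- \frac{293}{110}\right) = - \frac{293}{2750}$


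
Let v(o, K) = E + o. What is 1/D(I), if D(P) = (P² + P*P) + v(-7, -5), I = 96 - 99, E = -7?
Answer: ¼ ≈ 0.25000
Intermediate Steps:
v(o, K) = -7 + o
I = -3
D(P) = -14 + 2*P² (D(P) = (P² + P*P) + (-7 - 7) = (P² + P²) - 14 = 2*P² - 14 = -14 + 2*P²)
1/D(I) = 1/(-14 + 2*(-3)²) = 1/(-14 + 2*9) = 1/(-14 + 18) = 1/4 = ¼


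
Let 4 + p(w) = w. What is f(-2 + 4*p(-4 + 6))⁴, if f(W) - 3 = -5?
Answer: 16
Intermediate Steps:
p(w) = -4 + w
f(W) = -2 (f(W) = 3 - 5 = -2)
f(-2 + 4*p(-4 + 6))⁴ = (-2)⁴ = 16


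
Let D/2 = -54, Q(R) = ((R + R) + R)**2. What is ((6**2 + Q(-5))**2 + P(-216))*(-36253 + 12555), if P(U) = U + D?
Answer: -1606653306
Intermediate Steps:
Q(R) = 9*R**2 (Q(R) = (2*R + R)**2 = (3*R)**2 = 9*R**2)
D = -108 (D = 2*(-54) = -108)
P(U) = -108 + U (P(U) = U - 108 = -108 + U)
((6**2 + Q(-5))**2 + P(-216))*(-36253 + 12555) = ((6**2 + 9*(-5)**2)**2 + (-108 - 216))*(-36253 + 12555) = ((36 + 9*25)**2 - 324)*(-23698) = ((36 + 225)**2 - 324)*(-23698) = (261**2 - 324)*(-23698) = (68121 - 324)*(-23698) = 67797*(-23698) = -1606653306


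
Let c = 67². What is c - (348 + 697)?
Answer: 3444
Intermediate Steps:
c = 4489
c - (348 + 697) = 4489 - (348 + 697) = 4489 - 1*1045 = 4489 - 1045 = 3444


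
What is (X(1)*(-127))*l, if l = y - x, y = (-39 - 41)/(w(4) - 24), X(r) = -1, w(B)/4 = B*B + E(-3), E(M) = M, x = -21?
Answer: 16129/7 ≈ 2304.1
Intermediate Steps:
w(B) = -12 + 4*B² (w(B) = 4*(B*B - 3) = 4*(B² - 3) = 4*(-3 + B²) = -12 + 4*B²)
y = -20/7 (y = (-39 - 41)/((-12 + 4*4²) - 24) = -80/((-12 + 4*16) - 24) = -80/((-12 + 64) - 24) = -80/(52 - 24) = -80/28 = -80*1/28 = -20/7 ≈ -2.8571)
l = 127/7 (l = -20/7 - 1*(-21) = -20/7 + 21 = 127/7 ≈ 18.143)
(X(1)*(-127))*l = -1*(-127)*(127/7) = 127*(127/7) = 16129/7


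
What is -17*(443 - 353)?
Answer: -1530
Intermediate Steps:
-17*(443 - 353) = -17*90 = -1530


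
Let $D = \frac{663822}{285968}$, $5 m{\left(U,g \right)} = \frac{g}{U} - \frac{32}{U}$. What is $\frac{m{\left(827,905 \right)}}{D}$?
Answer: $\frac{13869448}{152494665} \approx 0.09095$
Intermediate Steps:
$m{\left(U,g \right)} = - \frac{32}{5 U} + \frac{g}{5 U}$ ($m{\left(U,g \right)} = \frac{\frac{g}{U} - \frac{32}{U}}{5} = \frac{- \frac{32}{U} + \frac{g}{U}}{5} = - \frac{32}{5 U} + \frac{g}{5 U}$)
$D = \frac{331911}{142984}$ ($D = 663822 \cdot \frac{1}{285968} = \frac{331911}{142984} \approx 2.3213$)
$\frac{m{\left(827,905 \right)}}{D} = \frac{\frac{1}{5} \cdot \frac{1}{827} \left(-32 + 905\right)}{\frac{331911}{142984}} = \frac{1}{5} \cdot \frac{1}{827} \cdot 873 \cdot \frac{142984}{331911} = \frac{873}{4135} \cdot \frac{142984}{331911} = \frac{13869448}{152494665}$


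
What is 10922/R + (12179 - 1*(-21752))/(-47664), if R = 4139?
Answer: 380145799/197281296 ≈ 1.9269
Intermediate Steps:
10922/R + (12179 - 1*(-21752))/(-47664) = 10922/4139 + (12179 - 1*(-21752))/(-47664) = 10922*(1/4139) + (12179 + 21752)*(-1/47664) = 10922/4139 + 33931*(-1/47664) = 10922/4139 - 33931/47664 = 380145799/197281296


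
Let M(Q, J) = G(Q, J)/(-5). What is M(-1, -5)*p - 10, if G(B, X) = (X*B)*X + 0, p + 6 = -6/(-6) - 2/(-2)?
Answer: -30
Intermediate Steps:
p = -4 (p = -6 + (-6/(-6) - 2/(-2)) = -6 + (-6*(-⅙) - 2*(-½)) = -6 + (1 + 1) = -6 + 2 = -4)
G(B, X) = B*X² (G(B, X) = (B*X)*X + 0 = B*X² + 0 = B*X²)
M(Q, J) = -Q*J²/5 (M(Q, J) = (Q*J²)/(-5) = (Q*J²)*(-⅕) = -Q*J²/5)
M(-1, -5)*p - 10 = -⅕*(-1)*(-5)²*(-4) - 10 = -⅕*(-1)*25*(-4) - 10 = 5*(-4) - 10 = -20 - 10 = -30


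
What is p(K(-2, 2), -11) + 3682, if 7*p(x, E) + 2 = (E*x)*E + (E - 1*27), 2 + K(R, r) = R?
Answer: 25250/7 ≈ 3607.1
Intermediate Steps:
K(R, r) = -2 + R
p(x, E) = -29/7 + E/7 + x*E**2/7 (p(x, E) = -2/7 + ((E*x)*E + (E - 1*27))/7 = -2/7 + (x*E**2 + (E - 27))/7 = -2/7 + (x*E**2 + (-27 + E))/7 = -2/7 + (-27 + E + x*E**2)/7 = -2/7 + (-27/7 + E/7 + x*E**2/7) = -29/7 + E/7 + x*E**2/7)
p(K(-2, 2), -11) + 3682 = (-29/7 + (1/7)*(-11) + (1/7)*(-2 - 2)*(-11)**2) + 3682 = (-29/7 - 11/7 + (1/7)*(-4)*121) + 3682 = (-29/7 - 11/7 - 484/7) + 3682 = -524/7 + 3682 = 25250/7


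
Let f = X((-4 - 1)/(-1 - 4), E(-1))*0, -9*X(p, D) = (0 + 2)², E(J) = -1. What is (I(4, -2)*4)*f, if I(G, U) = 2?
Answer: 0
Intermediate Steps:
X(p, D) = -4/9 (X(p, D) = -(0 + 2)²/9 = -⅑*2² = -⅑*4 = -4/9)
f = 0 (f = -4/9*0 = 0)
(I(4, -2)*4)*f = (2*4)*0 = 8*0 = 0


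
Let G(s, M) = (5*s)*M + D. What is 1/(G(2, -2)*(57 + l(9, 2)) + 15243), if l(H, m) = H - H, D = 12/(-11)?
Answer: 11/154449 ≈ 7.1221e-5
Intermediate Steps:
D = -12/11 (D = 12*(-1/11) = -12/11 ≈ -1.0909)
G(s, M) = -12/11 + 5*M*s (G(s, M) = (5*s)*M - 12/11 = 5*M*s - 12/11 = -12/11 + 5*M*s)
l(H, m) = 0
1/(G(2, -2)*(57 + l(9, 2)) + 15243) = 1/((-12/11 + 5*(-2)*2)*(57 + 0) + 15243) = 1/((-12/11 - 20)*57 + 15243) = 1/(-232/11*57 + 15243) = 1/(-13224/11 + 15243) = 1/(154449/11) = 11/154449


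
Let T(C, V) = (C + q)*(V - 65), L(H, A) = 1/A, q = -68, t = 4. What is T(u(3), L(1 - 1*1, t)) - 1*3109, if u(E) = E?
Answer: 4399/4 ≈ 1099.8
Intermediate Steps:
T(C, V) = (-68 + C)*(-65 + V) (T(C, V) = (C - 68)*(V - 65) = (-68 + C)*(-65 + V))
T(u(3), L(1 - 1*1, t)) - 1*3109 = (4420 - 68/4 - 65*3 + 3/4) - 1*3109 = (4420 - 68*¼ - 195 + 3*(¼)) - 3109 = (4420 - 17 - 195 + ¾) - 3109 = 16835/4 - 3109 = 4399/4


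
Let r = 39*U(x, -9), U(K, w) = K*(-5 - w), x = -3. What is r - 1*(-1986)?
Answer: 1518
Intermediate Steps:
r = -468 (r = 39*(-1*(-3)*(5 - 9)) = 39*(-1*(-3)*(-4)) = 39*(-12) = -468)
r - 1*(-1986) = -468 - 1*(-1986) = -468 + 1986 = 1518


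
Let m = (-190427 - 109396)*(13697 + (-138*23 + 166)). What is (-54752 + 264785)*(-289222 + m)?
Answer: -673176194699877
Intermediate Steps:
m = -3204808047 (m = -299823*(13697 + (-3174 + 166)) = -299823*(13697 - 3008) = -299823*10689 = -3204808047)
(-54752 + 264785)*(-289222 + m) = (-54752 + 264785)*(-289222 - 3204808047) = 210033*(-3205097269) = -673176194699877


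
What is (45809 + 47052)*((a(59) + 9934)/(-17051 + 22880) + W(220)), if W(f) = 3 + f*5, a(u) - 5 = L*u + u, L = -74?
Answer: 597562299359/5829 ≈ 1.0252e+8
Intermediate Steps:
a(u) = 5 - 73*u (a(u) = 5 + (-74*u + u) = 5 - 73*u)
W(f) = 3 + 5*f
(45809 + 47052)*((a(59) + 9934)/(-17051 + 22880) + W(220)) = (45809 + 47052)*(((5 - 73*59) + 9934)/(-17051 + 22880) + (3 + 5*220)) = 92861*(((5 - 4307) + 9934)/5829 + (3 + 1100)) = 92861*((-4302 + 9934)*(1/5829) + 1103) = 92861*(5632*(1/5829) + 1103) = 92861*(5632/5829 + 1103) = 92861*(6435019/5829) = 597562299359/5829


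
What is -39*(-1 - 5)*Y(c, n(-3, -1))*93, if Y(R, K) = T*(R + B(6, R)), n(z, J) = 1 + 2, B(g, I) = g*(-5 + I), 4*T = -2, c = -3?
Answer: 554931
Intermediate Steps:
T = -½ (T = (¼)*(-2) = -½ ≈ -0.50000)
n(z, J) = 3
Y(R, K) = 15 - 7*R/2 (Y(R, K) = -(R + 6*(-5 + R))/2 = -(R + (-30 + 6*R))/2 = -(-30 + 7*R)/2 = 15 - 7*R/2)
-39*(-1 - 5)*Y(c, n(-3, -1))*93 = -39*(-1 - 5)*(15 - 7/2*(-3))*93 = -(-234)*(15 + 21/2)*93 = -(-234)*51/2*93 = -39*(-153)*93 = 5967*93 = 554931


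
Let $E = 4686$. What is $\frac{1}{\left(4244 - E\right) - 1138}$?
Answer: $- \frac{1}{1580} \approx -0.00063291$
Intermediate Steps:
$\frac{1}{\left(4244 - E\right) - 1138} = \frac{1}{\left(4244 - 4686\right) - 1138} = \frac{1}{-442 - 1138} = \frac{1}{-1580} = - \frac{1}{1580}$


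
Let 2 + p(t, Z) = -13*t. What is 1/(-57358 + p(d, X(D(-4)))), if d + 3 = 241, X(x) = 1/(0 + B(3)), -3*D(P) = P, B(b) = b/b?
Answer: -1/60454 ≈ -1.6542e-5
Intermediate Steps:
B(b) = 1
D(P) = -P/3
X(x) = 1 (X(x) = 1/(0 + 1) = 1/1 = 1)
d = 238 (d = -3 + 241 = 238)
p(t, Z) = -2 - 13*t
1/(-57358 + p(d, X(D(-4)))) = 1/(-57358 + (-2 - 13*238)) = 1/(-57358 + (-2 - 3094)) = 1/(-57358 - 3096) = 1/(-60454) = -1/60454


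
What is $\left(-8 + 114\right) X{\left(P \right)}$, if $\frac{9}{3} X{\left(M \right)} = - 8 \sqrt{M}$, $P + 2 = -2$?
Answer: $- \frac{1696 i}{3} \approx - 565.33 i$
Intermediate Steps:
$P = -4$ ($P = -2 - 2 = -4$)
$X{\left(M \right)} = - \frac{8 \sqrt{M}}{3}$ ($X{\left(M \right)} = \frac{\left(-8\right) \sqrt{M}}{3} = - \frac{8 \sqrt{M}}{3}$)
$\left(-8 + 114\right) X{\left(P \right)} = \left(-8 + 114\right) \left(- \frac{8 \sqrt{-4}}{3}\right) = 106 \left(- \frac{8 \cdot 2 i}{3}\right) = 106 \left(- \frac{16 i}{3}\right) = - \frac{1696 i}{3}$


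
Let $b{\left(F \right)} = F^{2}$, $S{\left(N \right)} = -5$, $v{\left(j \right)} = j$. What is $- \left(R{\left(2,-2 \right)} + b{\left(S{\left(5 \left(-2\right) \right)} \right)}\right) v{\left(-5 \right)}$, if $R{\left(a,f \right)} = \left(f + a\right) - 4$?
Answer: $105$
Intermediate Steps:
$R{\left(a,f \right)} = -4 + a + f$ ($R{\left(a,f \right)} = \left(a + f\right) - 4 = -4 + a + f$)
$- \left(R{\left(2,-2 \right)} + b{\left(S{\left(5 \left(-2\right) \right)} \right)}\right) v{\left(-5 \right)} = - \left(\left(-4 + 2 - 2\right) + \left(-5\right)^{2}\right) \left(-5\right) = - \left(-4 + 25\right) \left(-5\right) = - 21 \left(-5\right) = \left(-1\right) \left(-105\right) = 105$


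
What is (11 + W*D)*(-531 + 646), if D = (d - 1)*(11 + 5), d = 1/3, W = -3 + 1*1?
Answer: 11155/3 ≈ 3718.3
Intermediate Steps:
W = -2 (W = -3 + 1 = -2)
d = 1/3 ≈ 0.33333
D = -32/3 (D = (1/3 - 1)*(11 + 5) = -2/3*16 = -32/3 ≈ -10.667)
(11 + W*D)*(-531 + 646) = (11 - 2*(-32/3))*(-531 + 646) = (11 + 64/3)*115 = (97/3)*115 = 11155/3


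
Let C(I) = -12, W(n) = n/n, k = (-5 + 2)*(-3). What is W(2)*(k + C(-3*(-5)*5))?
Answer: -3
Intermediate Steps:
k = 9 (k = -3*(-3) = 9)
W(n) = 1
W(2)*(k + C(-3*(-5)*5)) = 1*(9 - 12) = 1*(-3) = -3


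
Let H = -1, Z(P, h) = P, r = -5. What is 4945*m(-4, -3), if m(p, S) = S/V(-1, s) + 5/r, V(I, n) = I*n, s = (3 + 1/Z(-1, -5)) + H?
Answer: 9890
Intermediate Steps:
s = 1 (s = (3 + 1/(-1)) - 1 = (3 - 1) - 1 = 2 - 1 = 1)
m(p, S) = -1 - S (m(p, S) = S/((-1*1)) + 5/(-5) = S/(-1) + 5*(-⅕) = S*(-1) - 1 = -S - 1 = -1 - S)
4945*m(-4, -3) = 4945*(-1 - 1*(-3)) = 4945*(-1 + 3) = 4945*2 = 9890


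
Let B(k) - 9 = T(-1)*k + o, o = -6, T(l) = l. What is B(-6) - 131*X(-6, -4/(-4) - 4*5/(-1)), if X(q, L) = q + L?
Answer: -1956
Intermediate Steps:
B(k) = 3 - k (B(k) = 9 + (-k - 6) = 9 + (-6 - k) = 3 - k)
X(q, L) = L + q
B(-6) - 131*X(-6, -4/(-4) - 4*5/(-1)) = (3 - 1*(-6)) - 131*((-4/(-4) - 4*5/(-1)) - 6) = (3 + 6) - 131*((-4*(-¼) - 20*(-1)) - 6) = 9 - 131*((1 + 20) - 6) = 9 - 131*(21 - 6) = 9 - 131*15 = 9 - 1965 = -1956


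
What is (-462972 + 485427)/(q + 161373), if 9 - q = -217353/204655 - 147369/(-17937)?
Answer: 27476662061475/197463465248612 ≈ 0.13915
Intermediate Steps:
q = 2258976227/1223632245 (q = 9 - (-217353/204655 - 147369/(-17937)) = 9 - (-217353*1/204655 - 147369*(-1/17937)) = 9 - (-217353/204655 + 49123/5979) = 9 - 1*8753713978/1223632245 = 9 - 8753713978/1223632245 = 2258976227/1223632245 ≈ 1.8461)
(-462972 + 485427)/(q + 161373) = (-462972 + 485427)/(2258976227/1223632245 + 161373) = 22455/(197463465248612/1223632245) = 22455*(1223632245/197463465248612) = 27476662061475/197463465248612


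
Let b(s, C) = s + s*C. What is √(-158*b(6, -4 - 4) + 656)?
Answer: 2*√1823 ≈ 85.393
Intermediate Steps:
b(s, C) = s + C*s
√(-158*b(6, -4 - 4) + 656) = √(-948*(1 + (-4 - 4)) + 656) = √(-948*(1 - 8) + 656) = √(-948*(-7) + 656) = √(-158*(-42) + 656) = √(6636 + 656) = √7292 = 2*√1823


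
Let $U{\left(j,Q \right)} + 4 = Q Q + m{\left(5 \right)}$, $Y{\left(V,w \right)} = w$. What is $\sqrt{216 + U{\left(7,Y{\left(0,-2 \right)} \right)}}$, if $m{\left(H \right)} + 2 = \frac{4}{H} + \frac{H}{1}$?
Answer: $\frac{\sqrt{5495}}{5} \approx 14.826$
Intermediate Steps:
$m{\left(H \right)} = -2 + H + \frac{4}{H}$ ($m{\left(H \right)} = -2 + \left(\frac{4}{H} + \frac{H}{1}\right) = -2 + \left(\frac{4}{H} + H 1\right) = -2 + \left(\frac{4}{H} + H\right) = -2 + \left(H + \frac{4}{H}\right) = -2 + H + \frac{4}{H}$)
$U{\left(j,Q \right)} = - \frac{1}{5} + Q^{2}$ ($U{\left(j,Q \right)} = -4 + \left(Q Q + \left(-2 + 5 + \frac{4}{5}\right)\right) = -4 + \left(Q^{2} + \left(-2 + 5 + 4 \cdot \frac{1}{5}\right)\right) = -4 + \left(Q^{2} + \left(-2 + 5 + \frac{4}{5}\right)\right) = -4 + \left(Q^{2} + \frac{19}{5}\right) = -4 + \left(\frac{19}{5} + Q^{2}\right) = - \frac{1}{5} + Q^{2}$)
$\sqrt{216 + U{\left(7,Y{\left(0,-2 \right)} \right)}} = \sqrt{216 - \left(\frac{1}{5} - \left(-2\right)^{2}\right)} = \sqrt{216 + \left(- \frac{1}{5} + 4\right)} = \sqrt{216 + \frac{19}{5}} = \sqrt{\frac{1099}{5}} = \frac{\sqrt{5495}}{5}$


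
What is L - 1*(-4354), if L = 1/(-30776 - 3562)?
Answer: 149507651/34338 ≈ 4354.0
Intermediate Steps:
L = -1/34338 (L = 1/(-34338) = -1/34338 ≈ -2.9122e-5)
L - 1*(-4354) = -1/34338 - 1*(-4354) = -1/34338 + 4354 = 149507651/34338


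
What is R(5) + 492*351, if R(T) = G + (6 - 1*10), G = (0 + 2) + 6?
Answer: 172696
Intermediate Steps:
G = 8 (G = 2 + 6 = 8)
R(T) = 4 (R(T) = 8 + (6 - 1*10) = 8 + (6 - 10) = 8 - 4 = 4)
R(5) + 492*351 = 4 + 492*351 = 4 + 172692 = 172696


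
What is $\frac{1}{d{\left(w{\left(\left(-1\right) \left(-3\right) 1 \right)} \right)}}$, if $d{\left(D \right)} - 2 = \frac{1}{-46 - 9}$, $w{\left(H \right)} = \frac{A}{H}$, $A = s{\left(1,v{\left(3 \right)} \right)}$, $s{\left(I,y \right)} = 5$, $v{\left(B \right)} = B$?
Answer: $\frac{55}{109} \approx 0.50459$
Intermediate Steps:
$A = 5$
$w{\left(H \right)} = \frac{5}{H}$
$d{\left(D \right)} = \frac{109}{55}$ ($d{\left(D \right)} = 2 + \frac{1}{-46 - 9} = 2 + \frac{1}{-55} = 2 - \frac{1}{55} = \frac{109}{55}$)
$\frac{1}{d{\left(w{\left(\left(-1\right) \left(-3\right) 1 \right)} \right)}} = \frac{1}{\frac{109}{55}} = \frac{55}{109}$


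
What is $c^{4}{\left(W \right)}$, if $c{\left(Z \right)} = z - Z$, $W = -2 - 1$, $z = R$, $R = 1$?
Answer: $256$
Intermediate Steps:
$z = 1$
$W = -3$
$c{\left(Z \right)} = 1 - Z$
$c^{4}{\left(W \right)} = \left(1 - -3\right)^{4} = \left(1 + 3\right)^{4} = 4^{4} = 256$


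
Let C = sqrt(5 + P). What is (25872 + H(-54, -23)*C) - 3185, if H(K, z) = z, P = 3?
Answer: 22687 - 46*sqrt(2) ≈ 22622.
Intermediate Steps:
C = 2*sqrt(2) (C = sqrt(5 + 3) = sqrt(8) = 2*sqrt(2) ≈ 2.8284)
(25872 + H(-54, -23)*C) - 3185 = (25872 - 46*sqrt(2)) - 3185 = 22687 - 46*sqrt(2)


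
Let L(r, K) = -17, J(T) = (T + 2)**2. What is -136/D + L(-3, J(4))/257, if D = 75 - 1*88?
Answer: 34731/3341 ≈ 10.395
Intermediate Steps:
J(T) = (2 + T)**2
D = -13 (D = 75 - 88 = -13)
-136/D + L(-3, J(4))/257 = -136/(-13) - 17/257 = -136*(-1/13) - 17*1/257 = 136/13 - 17/257 = 34731/3341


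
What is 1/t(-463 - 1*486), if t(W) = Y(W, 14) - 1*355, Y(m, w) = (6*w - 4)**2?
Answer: 1/6045 ≈ 0.00016543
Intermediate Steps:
Y(m, w) = (-4 + 6*w)**2
t(W) = 6045 (t(W) = 4*(-2 + 3*14)**2 - 1*355 = 4*(-2 + 42)**2 - 355 = 4*40**2 - 355 = 4*1600 - 355 = 6400 - 355 = 6045)
1/t(-463 - 1*486) = 1/6045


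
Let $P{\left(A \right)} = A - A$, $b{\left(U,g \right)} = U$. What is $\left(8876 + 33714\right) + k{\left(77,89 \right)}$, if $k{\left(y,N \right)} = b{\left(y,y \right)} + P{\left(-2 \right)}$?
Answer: $42667$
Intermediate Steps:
$P{\left(A \right)} = 0$
$k{\left(y,N \right)} = y$ ($k{\left(y,N \right)} = y + 0 = y$)
$\left(8876 + 33714\right) + k{\left(77,89 \right)} = \left(8876 + 33714\right) + 77 = 42590 + 77 = 42667$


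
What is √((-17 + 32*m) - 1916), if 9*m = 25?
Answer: I*√16597/3 ≈ 42.943*I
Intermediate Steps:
m = 25/9 (m = (⅑)*25 = 25/9 ≈ 2.7778)
√((-17 + 32*m) - 1916) = √((-17 + 32*(25/9)) - 1916) = √((-17 + 800/9) - 1916) = √(647/9 - 1916) = √(-16597/9) = I*√16597/3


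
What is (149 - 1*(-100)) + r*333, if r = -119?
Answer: -39378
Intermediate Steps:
(149 - 1*(-100)) + r*333 = (149 - 1*(-100)) - 119*333 = (149 + 100) - 39627 = 249 - 39627 = -39378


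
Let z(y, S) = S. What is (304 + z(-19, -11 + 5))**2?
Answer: 88804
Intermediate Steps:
(304 + z(-19, -11 + 5))**2 = (304 + (-11 + 5))**2 = (304 - 6)**2 = 298**2 = 88804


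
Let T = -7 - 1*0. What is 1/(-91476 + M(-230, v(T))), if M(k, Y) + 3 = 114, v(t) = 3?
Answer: -1/91365 ≈ -1.0945e-5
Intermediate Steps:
T = -7 (T = -7 + 0 = -7)
M(k, Y) = 111 (M(k, Y) = -3 + 114 = 111)
1/(-91476 + M(-230, v(T))) = 1/(-91476 + 111) = 1/(-91365) = -1/91365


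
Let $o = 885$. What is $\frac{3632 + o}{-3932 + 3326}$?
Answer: $- \frac{4517}{606} \approx -7.4538$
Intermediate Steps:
$\frac{3632 + o}{-3932 + 3326} = \frac{3632 + 885}{-3932 + 3326} = \frac{4517}{-606} = 4517 \left(- \frac{1}{606}\right) = - \frac{4517}{606}$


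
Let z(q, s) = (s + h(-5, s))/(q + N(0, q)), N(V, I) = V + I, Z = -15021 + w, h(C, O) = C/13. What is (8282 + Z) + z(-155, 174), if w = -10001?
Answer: -67464457/4030 ≈ -16741.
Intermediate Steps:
h(C, O) = C/13 (h(C, O) = C*(1/13) = C/13)
Z = -25022 (Z = -15021 - 10001 = -25022)
N(V, I) = I + V
z(q, s) = (-5/13 + s)/(2*q) (z(q, s) = (s + (1/13)*(-5))/(q + (q + 0)) = (s - 5/13)/(q + q) = (-5/13 + s)/((2*q)) = (-5/13 + s)*(1/(2*q)) = (-5/13 + s)/(2*q))
(8282 + Z) + z(-155, 174) = (8282 - 25022) + (1/26)*(-5 + 13*174)/(-155) = -16740 + (1/26)*(-1/155)*(-5 + 2262) = -16740 + (1/26)*(-1/155)*2257 = -16740 - 2257/4030 = -67464457/4030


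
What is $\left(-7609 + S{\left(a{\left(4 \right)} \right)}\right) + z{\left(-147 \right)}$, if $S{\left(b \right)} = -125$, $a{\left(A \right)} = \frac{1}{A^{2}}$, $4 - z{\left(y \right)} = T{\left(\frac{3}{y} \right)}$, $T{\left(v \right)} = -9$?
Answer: $-7721$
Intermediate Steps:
$z{\left(y \right)} = 13$ ($z{\left(y \right)} = 4 - -9 = 4 + 9 = 13$)
$a{\left(A \right)} = \frac{1}{A^{2}}$
$\left(-7609 + S{\left(a{\left(4 \right)} \right)}\right) + z{\left(-147 \right)} = \left(-7609 - 125\right) + 13 = -7734 + 13 = -7721$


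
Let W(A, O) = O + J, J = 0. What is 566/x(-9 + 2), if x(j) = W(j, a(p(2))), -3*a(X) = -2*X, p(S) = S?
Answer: 849/2 ≈ 424.50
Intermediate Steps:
a(X) = 2*X/3 (a(X) = -(-2)*X/3 = 2*X/3)
W(A, O) = O (W(A, O) = O + 0 = O)
x(j) = 4/3 (x(j) = (⅔)*2 = 4/3)
566/x(-9 + 2) = 566/(4/3) = 566*(¾) = 849/2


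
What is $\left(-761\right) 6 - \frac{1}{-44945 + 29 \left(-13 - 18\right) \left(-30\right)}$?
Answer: $- \frac{82073849}{17975} \approx -4566.0$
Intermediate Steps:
$\left(-761\right) 6 - \frac{1}{-44945 + 29 \left(-13 - 18\right) \left(-30\right)} = -4566 - \frac{1}{-44945 + 29 \left(-13 - 18\right) \left(-30\right)} = -4566 - \frac{1}{-44945 + 29 \left(-31\right) \left(-30\right)} = -4566 - \frac{1}{-44945 - -26970} = -4566 - \frac{1}{-44945 + 26970} = -4566 - \frac{1}{-17975} = -4566 - - \frac{1}{17975} = -4566 + \frac{1}{17975} = - \frac{82073849}{17975}$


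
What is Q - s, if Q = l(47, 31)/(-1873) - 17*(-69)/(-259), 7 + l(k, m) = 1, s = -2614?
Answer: 1265874223/485107 ≈ 2609.5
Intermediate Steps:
l(k, m) = -6 (l(k, m) = -7 + 1 = -6)
Q = -2195475/485107 (Q = -6/(-1873) - 17*(-69)/(-259) = -6*(-1/1873) + 1173*(-1/259) = 6/1873 - 1173/259 = -2195475/485107 ≈ -4.5258)
Q - s = -2195475/485107 - 1*(-2614) = -2195475/485107 + 2614 = 1265874223/485107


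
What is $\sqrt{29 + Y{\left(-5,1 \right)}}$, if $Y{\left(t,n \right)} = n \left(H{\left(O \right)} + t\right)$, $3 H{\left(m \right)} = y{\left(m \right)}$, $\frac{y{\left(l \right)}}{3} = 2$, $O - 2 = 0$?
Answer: $\sqrt{26} \approx 5.099$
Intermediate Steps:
$O = 2$ ($O = 2 + 0 = 2$)
$y{\left(l \right)} = 6$ ($y{\left(l \right)} = 3 \cdot 2 = 6$)
$H{\left(m \right)} = 2$ ($H{\left(m \right)} = \frac{1}{3} \cdot 6 = 2$)
$Y{\left(t,n \right)} = n \left(2 + t\right)$
$\sqrt{29 + Y{\left(-5,1 \right)}} = \sqrt{29 + 1 \left(2 - 5\right)} = \sqrt{29 + 1 \left(-3\right)} = \sqrt{29 - 3} = \sqrt{26}$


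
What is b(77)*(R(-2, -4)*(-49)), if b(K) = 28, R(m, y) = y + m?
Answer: 8232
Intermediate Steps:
R(m, y) = m + y
b(77)*(R(-2, -4)*(-49)) = 28*((-2 - 4)*(-49)) = 28*(-6*(-49)) = 28*294 = 8232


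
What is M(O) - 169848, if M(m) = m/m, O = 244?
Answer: -169847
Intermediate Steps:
M(m) = 1
M(O) - 169848 = 1 - 169848 = -169847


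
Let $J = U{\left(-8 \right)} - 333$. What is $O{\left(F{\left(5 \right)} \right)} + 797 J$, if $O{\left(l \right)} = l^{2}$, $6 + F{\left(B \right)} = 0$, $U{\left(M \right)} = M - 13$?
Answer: $-282102$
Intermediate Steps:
$U{\left(M \right)} = -13 + M$
$F{\left(B \right)} = -6$ ($F{\left(B \right)} = -6 + 0 = -6$)
$J = -354$ ($J = \left(-13 - 8\right) - 333 = -21 - 333 = -354$)
$O{\left(F{\left(5 \right)} \right)} + 797 J = \left(-6\right)^{2} + 797 \left(-354\right) = 36 - 282138 = -282102$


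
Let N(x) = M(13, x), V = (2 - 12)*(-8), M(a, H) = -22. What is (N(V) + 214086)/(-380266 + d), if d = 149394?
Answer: -26758/28859 ≈ -0.92720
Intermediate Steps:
V = 80 (V = -10*(-8) = 80)
N(x) = -22
(N(V) + 214086)/(-380266 + d) = (-22 + 214086)/(-380266 + 149394) = 214064/(-230872) = 214064*(-1/230872) = -26758/28859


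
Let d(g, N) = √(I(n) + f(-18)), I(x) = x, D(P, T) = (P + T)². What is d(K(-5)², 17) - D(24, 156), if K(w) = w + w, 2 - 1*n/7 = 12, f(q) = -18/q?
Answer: -32400 + I*√69 ≈ -32400.0 + 8.3066*I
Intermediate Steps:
n = -70 (n = 14 - 7*12 = 14 - 84 = -70)
K(w) = 2*w
d(g, N) = I*√69 (d(g, N) = √(-70 - 18/(-18)) = √(-70 - 18*(-1/18)) = √(-70 + 1) = √(-69) = I*√69)
d(K(-5)², 17) - D(24, 156) = I*√69 - (24 + 156)² = I*√69 - 1*180² = I*√69 - 1*32400 = I*√69 - 32400 = -32400 + I*√69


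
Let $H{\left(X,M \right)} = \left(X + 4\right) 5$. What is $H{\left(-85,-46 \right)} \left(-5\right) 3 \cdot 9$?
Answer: $54675$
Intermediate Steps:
$H{\left(X,M \right)} = 20 + 5 X$ ($H{\left(X,M \right)} = \left(4 + X\right) 5 = 20 + 5 X$)
$H{\left(-85,-46 \right)} \left(-5\right) 3 \cdot 9 = \left(20 + 5 \left(-85\right)\right) \left(-5\right) 3 \cdot 9 = \left(20 - 425\right) \left(\left(-15\right) 9\right) = \left(-405\right) \left(-135\right) = 54675$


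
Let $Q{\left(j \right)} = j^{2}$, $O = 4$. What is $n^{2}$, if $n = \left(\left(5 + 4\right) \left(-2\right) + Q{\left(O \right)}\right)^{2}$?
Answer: $16$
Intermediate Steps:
$n = 4$ ($n = \left(\left(5 + 4\right) \left(-2\right) + 4^{2}\right)^{2} = \left(9 \left(-2\right) + 16\right)^{2} = \left(-18 + 16\right)^{2} = \left(-2\right)^{2} = 4$)
$n^{2} = 4^{2} = 16$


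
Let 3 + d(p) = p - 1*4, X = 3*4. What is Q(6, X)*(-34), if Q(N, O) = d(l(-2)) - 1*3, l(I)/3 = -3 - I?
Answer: 442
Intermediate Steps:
l(I) = -9 - 3*I (l(I) = 3*(-3 - I) = -9 - 3*I)
X = 12
d(p) = -7 + p (d(p) = -3 + (p - 1*4) = -3 + (p - 4) = -3 + (-4 + p) = -7 + p)
Q(N, O) = -13 (Q(N, O) = (-7 + (-9 - 3*(-2))) - 1*3 = (-7 + (-9 + 6)) - 3 = (-7 - 3) - 3 = -10 - 3 = -13)
Q(6, X)*(-34) = -13*(-34) = 442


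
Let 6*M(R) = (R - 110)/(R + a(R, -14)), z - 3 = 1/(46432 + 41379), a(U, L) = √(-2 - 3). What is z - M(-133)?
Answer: 930712721/345272852 - 9*I*√5/3932 ≈ 2.6956 - 0.0051182*I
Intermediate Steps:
a(U, L) = I*√5 (a(U, L) = √(-5) = I*√5)
z = 263434/87811 (z = 3 + 1/(46432 + 41379) = 3 + 1/87811 = 263434/87811 ≈ 3.0000)
M(R) = (-110 + R)/(6*(R + I*√5)) (M(R) = ((R - 110)/(R + I*√5))/6 = ((-110 + R)/(R + I*√5))/6 = (-110 + R)/(6*(R + I*√5)))
z - M(-133) = 263434/87811 - (-110 - 133)/(6*(-133 + I*√5)) = 263434/87811 - (-243)/(6*(-133 + I*√5)) = 263434/87811 - (-81)/(2*(-133 + I*√5)) = 263434/87811 + 81/(2*(-133 + I*√5))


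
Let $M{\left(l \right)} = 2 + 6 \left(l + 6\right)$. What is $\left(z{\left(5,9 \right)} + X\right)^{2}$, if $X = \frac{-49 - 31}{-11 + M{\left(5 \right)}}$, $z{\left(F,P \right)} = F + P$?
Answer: $\frac{515524}{3249} \approx 158.67$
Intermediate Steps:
$M{\left(l \right)} = 38 + 6 l$ ($M{\left(l \right)} = 2 + 6 \left(6 + l\right) = 2 + \left(36 + 6 l\right) = 38 + 6 l$)
$X = - \frac{80}{57}$ ($X = \frac{-49 - 31}{-11 + \left(38 + 6 \cdot 5\right)} = - \frac{80}{-11 + \left(38 + 30\right)} = - \frac{80}{-11 + 68} = - \frac{80}{57} \approx -1.4035$)
$\left(z{\left(5,9 \right)} + X\right)^{2} = \left(\left(5 + 9\right) - \frac{80}{57}\right)^{2} = \left(14 - \frac{80}{57}\right)^{2} = \left(\frac{718}{57}\right)^{2} = \frac{515524}{3249}$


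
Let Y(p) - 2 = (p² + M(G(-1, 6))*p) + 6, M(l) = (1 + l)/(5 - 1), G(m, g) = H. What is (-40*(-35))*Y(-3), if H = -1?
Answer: 23800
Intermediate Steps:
G(m, g) = -1
M(l) = ¼ + l/4 (M(l) = (1 + l)/4 = (1 + l)*(¼) = ¼ + l/4)
Y(p) = 8 + p² (Y(p) = 2 + ((p² + (¼ + (¼)*(-1))*p) + 6) = 2 + ((p² + (¼ - ¼)*p) + 6) = 2 + ((p² + 0*p) + 6) = 2 + ((p² + 0) + 6) = 2 + (p² + 6) = 2 + (6 + p²) = 8 + p²)
(-40*(-35))*Y(-3) = (-40*(-35))*(8 + (-3)²) = 1400*(8 + 9) = 1400*17 = 23800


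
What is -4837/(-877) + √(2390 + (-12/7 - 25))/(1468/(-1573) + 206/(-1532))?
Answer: 4837/877 - 1204918*√115801/9005549 ≈ -40.015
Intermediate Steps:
-4837/(-877) + √(2390 + (-12/7 - 25))/(1468/(-1573) + 206/(-1532)) = -4837*(-1/877) + √(2390 + (-12*⅐ - 25))/(1468*(-1/1573) + 206*(-1/1532)) = 4837/877 + √(2390 + (-12/7 - 25))/(-1468/1573 - 103/766) = 4837/877 + √(2390 - 187/7)/(-1286507/1204918) = 4837/877 + √(16543/7)*(-1204918/1286507) = 4837/877 + (√115801/7)*(-1204918/1286507) = 4837/877 - 1204918*√115801/9005549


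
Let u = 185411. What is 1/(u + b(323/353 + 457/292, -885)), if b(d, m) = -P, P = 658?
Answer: 1/184753 ≈ 5.4126e-6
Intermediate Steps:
b(d, m) = -658 (b(d, m) = -1*658 = -658)
1/(u + b(323/353 + 457/292, -885)) = 1/(185411 - 658) = 1/184753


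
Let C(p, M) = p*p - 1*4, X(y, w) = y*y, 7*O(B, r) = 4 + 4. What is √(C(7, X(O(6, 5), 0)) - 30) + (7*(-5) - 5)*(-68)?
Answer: 2720 + √15 ≈ 2723.9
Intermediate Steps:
O(B, r) = 8/7 (O(B, r) = (4 + 4)/7 = (⅐)*8 = 8/7)
X(y, w) = y²
C(p, M) = -4 + p² (C(p, M) = p² - 4 = -4 + p²)
√(C(7, X(O(6, 5), 0)) - 30) + (7*(-5) - 5)*(-68) = √((-4 + 7²) - 30) + (7*(-5) - 5)*(-68) = √((-4 + 49) - 30) + (-35 - 5)*(-68) = √(45 - 30) - 40*(-68) = √15 + 2720 = 2720 + √15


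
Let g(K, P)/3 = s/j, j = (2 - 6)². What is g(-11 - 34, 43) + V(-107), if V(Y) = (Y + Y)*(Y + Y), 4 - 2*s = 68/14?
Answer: 5129143/112 ≈ 45796.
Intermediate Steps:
s = -3/7 (s = 2 - 34/14 = 2 - ½*34/7 = 2 - 17/7 = -3/7 ≈ -0.42857)
j = 16 (j = (-4)² = 16)
V(Y) = 4*Y² (V(Y) = (2*Y)*(2*Y) = 4*Y²)
g(K, P) = -9/112 (g(K, P) = 3*(-3/7/16) = 3*(-3/7*1/16) = 3*(-3/112) = -9/112)
g(-11 - 34, 43) + V(-107) = -9/112 + 4*(-107)² = -9/112 + 4*11449 = -9/112 + 45796 = 5129143/112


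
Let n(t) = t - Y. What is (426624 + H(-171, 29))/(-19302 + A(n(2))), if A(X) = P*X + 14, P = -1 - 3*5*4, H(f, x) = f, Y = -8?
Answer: -426453/19898 ≈ -21.432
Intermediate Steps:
P = -61 (P = -1 - 15*4 = -1 - 1*60 = -1 - 60 = -61)
n(t) = 8 + t (n(t) = t - 1*(-8) = t + 8 = 8 + t)
A(X) = 14 - 61*X (A(X) = -61*X + 14 = 14 - 61*X)
(426624 + H(-171, 29))/(-19302 + A(n(2))) = (426624 - 171)/(-19302 + (14 - 61*(8 + 2))) = 426453/(-19302 + (14 - 61*10)) = 426453/(-19302 + (14 - 610)) = 426453/(-19302 - 596) = 426453/(-19898) = 426453*(-1/19898) = -426453/19898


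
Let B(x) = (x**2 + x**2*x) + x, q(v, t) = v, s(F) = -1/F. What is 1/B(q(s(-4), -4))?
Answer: 64/21 ≈ 3.0476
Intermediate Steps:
B(x) = x + x**2 + x**3 (B(x) = (x**2 + x**3) + x = x + x**2 + x**3)
1/B(q(s(-4), -4)) = 1/((-1/(-4))*(1 - 1/(-4) + (-1/(-4))**2)) = 1/((-1*(-1/4))*(1 - 1*(-1/4) + (-1*(-1/4))**2)) = 1/((1 + 1/4 + (1/4)**2)/4) = 1/((1 + 1/4 + 1/16)/4) = 1/((1/4)*(21/16)) = 1/(21/64) = 64/21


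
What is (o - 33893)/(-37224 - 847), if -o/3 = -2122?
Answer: 27527/38071 ≈ 0.72304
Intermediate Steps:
o = 6366 (o = -3*(-2122) = 6366)
(o - 33893)/(-37224 - 847) = (6366 - 33893)/(-37224 - 847) = -27527/(-38071) = -27527*(-1/38071) = 27527/38071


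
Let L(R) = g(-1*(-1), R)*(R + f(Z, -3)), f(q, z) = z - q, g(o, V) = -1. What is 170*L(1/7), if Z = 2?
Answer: 5780/7 ≈ 825.71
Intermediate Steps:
L(R) = 5 - R (L(R) = -(R + (-3 - 1*2)) = -(R + (-3 - 2)) = -(R - 5) = -(-5 + R) = 5 - R)
170*L(1/7) = 170*(5 - 1/7) = 170*(5 - 1*⅐) = 170*(5 - ⅐) = 170*(34/7) = 5780/7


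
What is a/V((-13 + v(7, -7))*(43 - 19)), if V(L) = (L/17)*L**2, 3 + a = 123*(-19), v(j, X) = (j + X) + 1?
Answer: 1105/663552 ≈ 0.0016653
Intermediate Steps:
v(j, X) = 1 + X + j (v(j, X) = (X + j) + 1 = 1 + X + j)
a = -2340 (a = -3 + 123*(-19) = -3 - 2337 = -2340)
V(L) = L**3/17 (V(L) = (L*(1/17))*L**2 = (L/17)*L**2 = L**3/17)
a/V((-13 + v(7, -7))*(43 - 19)) = -2340*17/((-13 + (1 - 7 + 7))**3*(43 - 19)**3) = -2340*17/(13824*(-13 + 1)**3) = -2340/((-12*24)**3/17) = -2340/((1/17)*(-288)**3) = -2340/((1/17)*(-23887872)) = -2340/(-23887872/17) = -2340*(-17/23887872) = 1105/663552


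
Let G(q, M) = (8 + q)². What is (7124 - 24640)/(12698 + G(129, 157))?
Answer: -17516/31467 ≈ -0.55665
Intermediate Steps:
(7124 - 24640)/(12698 + G(129, 157)) = (7124 - 24640)/(12698 + (8 + 129)²) = -17516/(12698 + 137²) = -17516/(12698 + 18769) = -17516/31467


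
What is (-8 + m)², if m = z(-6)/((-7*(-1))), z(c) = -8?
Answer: 4096/49 ≈ 83.592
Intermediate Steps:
m = -8/7 (m = -8/((-7*(-1))) = -8/7 ≈ -1.1429)
(-8 + m)² = (-8 - 8/7)² = (-64/7)² = 4096/49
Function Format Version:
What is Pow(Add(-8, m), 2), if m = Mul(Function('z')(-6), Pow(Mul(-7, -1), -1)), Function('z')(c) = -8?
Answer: Rational(4096, 49) ≈ 83.592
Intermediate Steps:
m = Rational(-8, 7) (m = Mul(-8, Pow(Mul(-7, -1), -1)) = Mul(-8, Pow(7, -1)) = Mul(-8, Rational(1, 7)) = Rational(-8, 7) ≈ -1.1429)
Pow(Add(-8, m), 2) = Pow(Add(-8, Rational(-8, 7)), 2) = Pow(Rational(-64, 7), 2) = Rational(4096, 49)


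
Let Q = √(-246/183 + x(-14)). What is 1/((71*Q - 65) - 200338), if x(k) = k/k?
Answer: -582123/116659200610 - 71*I*√1281/2449843212810 ≈ -4.9899e-6 - 1.0373e-9*I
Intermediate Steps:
x(k) = 1
Q = I*√1281/61 (Q = √(-246/183 + 1) = √(-246*1/183 + 1) = √(-82/61 + 1) = √(-21/61) = I*√1281/61 ≈ 0.58674*I)
1/((71*Q - 65) - 200338) = 1/((71*(I*√1281/61) - 65) - 200338) = 1/((71*I*√1281/61 - 65) - 200338) = 1/((-65 + 71*I*√1281/61) - 200338) = 1/(-200403 + 71*I*√1281/61)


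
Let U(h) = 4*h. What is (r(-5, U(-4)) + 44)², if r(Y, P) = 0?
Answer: 1936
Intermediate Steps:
(r(-5, U(-4)) + 44)² = (0 + 44)² = 44² = 1936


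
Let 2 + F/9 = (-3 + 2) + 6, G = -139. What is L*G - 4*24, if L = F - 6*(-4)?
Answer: -7185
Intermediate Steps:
F = 27 (F = -18 + 9*((-3 + 2) + 6) = -18 + 9*(-1 + 6) = -18 + 9*5 = -18 + 45 = 27)
L = 51 (L = 27 - 6*(-4) = 27 + 24 = 51)
L*G - 4*24 = 51*(-139) - 4*24 = -7089 - 96 = -7185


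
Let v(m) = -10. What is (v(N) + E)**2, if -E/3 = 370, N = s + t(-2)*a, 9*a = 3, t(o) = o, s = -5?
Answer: 1254400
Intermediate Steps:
a = 1/3 (a = (1/9)*3 = 1/3 ≈ 0.33333)
N = -17/3 (N = -5 - 2*1/3 = -5 - 2/3 = -17/3 ≈ -5.6667)
E = -1110 (E = -3*370 = -1110)
(v(N) + E)**2 = (-10 - 1110)**2 = (-1120)**2 = 1254400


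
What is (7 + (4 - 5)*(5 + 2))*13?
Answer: 0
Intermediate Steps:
(7 + (4 - 5)*(5 + 2))*13 = (7 - 1*7)*13 = (7 - 7)*13 = 0*13 = 0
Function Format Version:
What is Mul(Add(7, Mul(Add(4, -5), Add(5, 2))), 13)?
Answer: 0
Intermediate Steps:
Mul(Add(7, Mul(Add(4, -5), Add(5, 2))), 13) = Mul(Add(7, Mul(-1, 7)), 13) = Mul(Add(7, -7), 13) = Mul(0, 13) = 0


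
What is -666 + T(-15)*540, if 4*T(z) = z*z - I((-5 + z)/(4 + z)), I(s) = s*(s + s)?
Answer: 3486789/121 ≈ 28816.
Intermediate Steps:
I(s) = 2*s**2 (I(s) = s*(2*s) = 2*s**2)
T(z) = z**2/4 - (-5 + z)**2/(2*(4 + z)**2) (T(z) = (z*z - 2*((-5 + z)/(4 + z))**2)/4 = (z**2 - 2*((-5 + z)/(4 + z))**2)/4 = (z**2 - 2*(-5 + z)**2/(4 + z)**2)/4 = z**2/4 - (-5 + z)**2/(2*(4 + z)**2))
-666 + T(-15)*540 = -666 + ((1/4)*(-15)**2 - (-5 - 15)**2/(2*(4 - 15)**2))*540 = -666 + ((1/4)*225 - 1/2*(-20)**2/(-11)**2)*540 = -666 + (225/4 - 1/2*400*1/121)*540 = -666 + (225/4 - 200/121)*540 = -666 + (26425/484)*540 = -666 + 3567375/121 = 3486789/121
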